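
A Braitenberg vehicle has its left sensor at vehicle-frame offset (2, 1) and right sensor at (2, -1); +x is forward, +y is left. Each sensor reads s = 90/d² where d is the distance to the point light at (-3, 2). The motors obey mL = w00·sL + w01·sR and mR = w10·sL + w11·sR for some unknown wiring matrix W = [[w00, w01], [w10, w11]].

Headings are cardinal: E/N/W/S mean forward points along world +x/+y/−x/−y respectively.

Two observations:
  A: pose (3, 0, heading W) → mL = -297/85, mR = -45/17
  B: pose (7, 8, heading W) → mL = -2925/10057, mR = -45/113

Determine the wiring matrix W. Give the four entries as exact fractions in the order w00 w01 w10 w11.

1/2 -1 0 -1/2

obs A: pose=(3,0,W) → sL=18/5, sR=90/17, mL=-297/85, mR=-45/17
obs B: pose=(7,8,W) → sL=90/89, sR=90/113, mL=-2925/10057, mR=-45/113
sensor matrix S = [[18/5, 90/17], [90/89, 90/113]]; det S = -425088/170969
solve [mL_A; mL_B] = S·[w00; w01] and [mR_A; mR_B] = S·[w10; w11]:
  w00 = 1/2, w01 = -1, w10 = 0, w11 = -1/2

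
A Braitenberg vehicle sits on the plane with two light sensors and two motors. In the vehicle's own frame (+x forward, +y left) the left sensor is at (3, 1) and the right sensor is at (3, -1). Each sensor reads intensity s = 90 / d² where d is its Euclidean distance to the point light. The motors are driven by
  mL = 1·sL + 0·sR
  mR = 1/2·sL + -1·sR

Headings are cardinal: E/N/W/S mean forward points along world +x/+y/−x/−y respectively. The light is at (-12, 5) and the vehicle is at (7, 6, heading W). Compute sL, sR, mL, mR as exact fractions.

left sensor world pos  = (4, 5); dL² = 256
right sensor world pos = (4, 7); dR² = 260
sL = 90/256 = 45/128
sR = 90/260 = 9/26
mL = 1·sL + 0·sR = 45/128
mR = 1/2·sL + -1·sR = -567/3328

45/128 9/26 45/128 -567/3328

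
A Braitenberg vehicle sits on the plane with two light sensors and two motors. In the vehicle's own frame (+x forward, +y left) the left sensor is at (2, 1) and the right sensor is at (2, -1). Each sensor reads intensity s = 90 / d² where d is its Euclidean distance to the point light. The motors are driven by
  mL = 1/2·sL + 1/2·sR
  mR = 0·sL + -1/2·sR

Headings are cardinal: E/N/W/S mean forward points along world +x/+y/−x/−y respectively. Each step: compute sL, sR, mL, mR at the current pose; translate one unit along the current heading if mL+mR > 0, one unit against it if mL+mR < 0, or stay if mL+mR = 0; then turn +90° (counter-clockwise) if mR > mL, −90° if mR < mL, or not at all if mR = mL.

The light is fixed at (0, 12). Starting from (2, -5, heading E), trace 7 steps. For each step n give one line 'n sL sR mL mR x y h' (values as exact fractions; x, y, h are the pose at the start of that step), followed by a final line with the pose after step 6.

0 45/136 9/34 81/272 -9/68 2 -5 E
1 90/377 18/73 6678/27521 -9/73 3 -5 S
2 45/181 9/29 1467/5249 -9/58 3 -6 W
3 90/257 18/53 4698/13621 -9/53 2 -6 N
4 45/136 9/34 81/272 -9/68 2 -5 E
5 90/377 18/73 6678/27521 -9/73 3 -5 S
6 45/181 9/29 1467/5249 -9/58 3 -6 W
final 2 -6 N

n=0: pose=(2,-5,E); sL=45/136, sR=9/34; mL=81/272, mR=-9/68; mL+mR=45/272 → advance +1; mR−mL=-117/272 → turn -1·90°
n=1: pose=(3,-5,S); sL=90/377, sR=18/73; mL=6678/27521, mR=-9/73; mL+mR=45/377 → advance +1; mR−mL=-10071/27521 → turn -1·90°
n=2: pose=(3,-6,W); sL=45/181, sR=9/29; mL=1467/5249, mR=-9/58; mL+mR=45/362 → advance +1; mR−mL=-4563/10498 → turn -1·90°
n=3: pose=(2,-6,N); sL=90/257, sR=18/53; mL=4698/13621, mR=-9/53; mL+mR=45/257 → advance +1; mR−mL=-7011/13621 → turn -1·90°
n=4: pose=(2,-5,E); sL=45/136, sR=9/34; mL=81/272, mR=-9/68; mL+mR=45/272 → advance +1; mR−mL=-117/272 → turn -1·90°
n=5: pose=(3,-5,S); sL=90/377, sR=18/73; mL=6678/27521, mR=-9/73; mL+mR=45/377 → advance +1; mR−mL=-10071/27521 → turn -1·90°
n=6: pose=(3,-6,W); sL=45/181, sR=9/29; mL=1467/5249, mR=-9/58; mL+mR=45/362 → advance +1; mR−mL=-4563/10498 → turn -1·90°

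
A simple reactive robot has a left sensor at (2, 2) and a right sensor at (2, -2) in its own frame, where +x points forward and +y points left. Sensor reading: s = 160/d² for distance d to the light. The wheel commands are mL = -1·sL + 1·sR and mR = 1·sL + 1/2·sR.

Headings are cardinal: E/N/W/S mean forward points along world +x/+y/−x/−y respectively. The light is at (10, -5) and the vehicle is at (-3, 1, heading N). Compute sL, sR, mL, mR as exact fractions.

160/289 32/37 3328/10693 10544/10693

left sensor world pos  = (-5, 3); dL² = 289
right sensor world pos = (-1, 3); dR² = 185
sL = 160/289 = 160/289
sR = 160/185 = 32/37
mL = -1·sL + 1·sR = 3328/10693
mR = 1·sL + 1/2·sR = 10544/10693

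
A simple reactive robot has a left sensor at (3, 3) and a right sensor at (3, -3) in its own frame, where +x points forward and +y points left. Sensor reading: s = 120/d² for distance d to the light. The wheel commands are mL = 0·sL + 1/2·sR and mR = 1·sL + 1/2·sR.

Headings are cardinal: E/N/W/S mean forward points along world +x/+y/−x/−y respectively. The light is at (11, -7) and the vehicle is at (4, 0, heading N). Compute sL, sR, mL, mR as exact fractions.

3/5 30/29 15/29 162/145

left sensor world pos  = (1, 3); dL² = 200
right sensor world pos = (7, 3); dR² = 116
sL = 120/200 = 3/5
sR = 120/116 = 30/29
mL = 0·sL + 1/2·sR = 15/29
mR = 1·sL + 1/2·sR = 162/145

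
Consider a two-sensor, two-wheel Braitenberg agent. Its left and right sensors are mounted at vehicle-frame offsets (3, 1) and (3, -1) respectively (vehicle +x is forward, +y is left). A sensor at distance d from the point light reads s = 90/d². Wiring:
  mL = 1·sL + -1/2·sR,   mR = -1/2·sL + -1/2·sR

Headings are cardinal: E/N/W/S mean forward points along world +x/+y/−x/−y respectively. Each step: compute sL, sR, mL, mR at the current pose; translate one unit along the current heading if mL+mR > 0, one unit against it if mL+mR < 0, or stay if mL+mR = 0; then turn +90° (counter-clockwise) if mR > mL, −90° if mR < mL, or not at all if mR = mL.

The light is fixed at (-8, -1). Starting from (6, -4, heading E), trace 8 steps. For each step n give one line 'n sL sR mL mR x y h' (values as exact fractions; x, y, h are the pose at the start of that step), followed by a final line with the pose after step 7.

0 90/293 18/61 2853/17873 -5382/17873 6 -4 E
1 45/116 1/2 4/29 -103/232 5 -4 S
2 90/109 90/101 4185/11009 -9450/11009 5 -3 W
3 9/17 45/113 1269/3842 -891/1921 6 -3 N
4 90/293 18/61 2853/17873 -5382/17873 6 -4 E
5 45/116 1/2 4/29 -103/232 5 -4 S
6 90/109 90/101 4185/11009 -9450/11009 5 -3 W
7 9/17 45/113 1269/3842 -891/1921 6 -3 N
final 6 -4 E

n=0: pose=(6,-4,E); sL=90/293, sR=18/61; mL=2853/17873, mR=-5382/17873; mL+mR=-2529/17873 → advance -1; mR−mL=-135/293 → turn -1·90°
n=1: pose=(5,-4,S); sL=45/116, sR=1/2; mL=4/29, mR=-103/232; mL+mR=-71/232 → advance -1; mR−mL=-135/232 → turn -1·90°
n=2: pose=(5,-3,W); sL=90/109, sR=90/101; mL=4185/11009, mR=-9450/11009; mL+mR=-5265/11009 → advance -1; mR−mL=-135/109 → turn -1·90°
n=3: pose=(6,-3,N); sL=9/17, sR=45/113; mL=1269/3842, mR=-891/1921; mL+mR=-513/3842 → advance -1; mR−mL=-27/34 → turn -1·90°
n=4: pose=(6,-4,E); sL=90/293, sR=18/61; mL=2853/17873, mR=-5382/17873; mL+mR=-2529/17873 → advance -1; mR−mL=-135/293 → turn -1·90°
n=5: pose=(5,-4,S); sL=45/116, sR=1/2; mL=4/29, mR=-103/232; mL+mR=-71/232 → advance -1; mR−mL=-135/232 → turn -1·90°
n=6: pose=(5,-3,W); sL=90/109, sR=90/101; mL=4185/11009, mR=-9450/11009; mL+mR=-5265/11009 → advance -1; mR−mL=-135/109 → turn -1·90°
n=7: pose=(6,-3,N); sL=9/17, sR=45/113; mL=1269/3842, mR=-891/1921; mL+mR=-513/3842 → advance -1; mR−mL=-27/34 → turn -1·90°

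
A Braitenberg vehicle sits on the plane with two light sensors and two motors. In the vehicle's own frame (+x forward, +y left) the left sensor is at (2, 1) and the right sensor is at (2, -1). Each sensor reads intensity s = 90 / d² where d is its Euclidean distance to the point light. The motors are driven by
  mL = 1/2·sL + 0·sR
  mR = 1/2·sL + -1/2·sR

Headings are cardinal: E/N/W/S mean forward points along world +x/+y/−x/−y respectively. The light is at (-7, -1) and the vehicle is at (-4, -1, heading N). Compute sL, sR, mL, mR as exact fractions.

left sensor world pos  = (-5, 1); dL² = 8
right sensor world pos = (-3, 1); dR² = 20
sL = 90/8 = 45/4
sR = 90/20 = 9/2
mL = 1/2·sL + 0·sR = 45/8
mR = 1/2·sL + -1/2·sR = 27/8

45/4 9/2 45/8 27/8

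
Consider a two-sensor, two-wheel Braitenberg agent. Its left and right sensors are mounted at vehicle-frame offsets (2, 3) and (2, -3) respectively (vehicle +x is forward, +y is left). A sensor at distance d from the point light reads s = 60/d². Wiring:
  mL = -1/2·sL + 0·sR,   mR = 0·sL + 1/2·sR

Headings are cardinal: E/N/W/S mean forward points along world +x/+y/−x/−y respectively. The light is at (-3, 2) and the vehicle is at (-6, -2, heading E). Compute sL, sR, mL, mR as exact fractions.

30 6/5 -15 3/5

left sensor world pos  = (-4, 1); dL² = 2
right sensor world pos = (-4, -5); dR² = 50
sL = 60/2 = 30
sR = 60/50 = 6/5
mL = -1/2·sL + 0·sR = -15
mR = 0·sL + 1/2·sR = 3/5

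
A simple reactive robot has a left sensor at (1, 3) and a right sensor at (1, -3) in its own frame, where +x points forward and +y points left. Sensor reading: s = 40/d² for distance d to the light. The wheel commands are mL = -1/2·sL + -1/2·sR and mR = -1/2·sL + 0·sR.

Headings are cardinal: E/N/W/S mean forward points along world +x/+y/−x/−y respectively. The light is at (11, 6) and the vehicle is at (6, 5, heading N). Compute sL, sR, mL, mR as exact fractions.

left sensor world pos  = (3, 6); dL² = 64
right sensor world pos = (9, 6); dR² = 4
sL = 40/64 = 5/8
sR = 40/4 = 10
mL = -1/2·sL + -1/2·sR = -85/16
mR = -1/2·sL + 0·sR = -5/16

5/8 10 -85/16 -5/16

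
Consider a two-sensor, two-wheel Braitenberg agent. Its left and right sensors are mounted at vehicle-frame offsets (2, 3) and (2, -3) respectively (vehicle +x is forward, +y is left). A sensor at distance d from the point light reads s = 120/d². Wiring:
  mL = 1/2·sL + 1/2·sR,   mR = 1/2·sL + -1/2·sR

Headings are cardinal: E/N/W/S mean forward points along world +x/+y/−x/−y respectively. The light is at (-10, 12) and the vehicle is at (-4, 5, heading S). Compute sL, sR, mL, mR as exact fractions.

20/27 4/3 28/27 -8/27

left sensor world pos  = (-1, 3); dL² = 162
right sensor world pos = (-7, 3); dR² = 90
sL = 120/162 = 20/27
sR = 120/90 = 4/3
mL = 1/2·sL + 1/2·sR = 28/27
mR = 1/2·sL + -1/2·sR = -8/27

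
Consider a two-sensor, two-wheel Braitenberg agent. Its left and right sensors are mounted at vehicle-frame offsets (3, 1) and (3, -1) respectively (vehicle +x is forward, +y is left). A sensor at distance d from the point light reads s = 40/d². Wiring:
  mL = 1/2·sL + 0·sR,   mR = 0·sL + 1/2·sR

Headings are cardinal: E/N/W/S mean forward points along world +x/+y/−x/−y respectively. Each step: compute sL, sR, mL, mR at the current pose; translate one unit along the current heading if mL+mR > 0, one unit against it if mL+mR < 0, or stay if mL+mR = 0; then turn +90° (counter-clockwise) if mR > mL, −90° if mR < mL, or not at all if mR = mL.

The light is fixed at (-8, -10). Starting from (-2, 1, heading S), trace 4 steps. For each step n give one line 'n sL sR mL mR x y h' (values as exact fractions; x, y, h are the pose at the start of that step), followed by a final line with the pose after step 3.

n=0: pose=(-2,1,S); sL=40/113, sR=40/89; mL=20/113, mR=20/89; mL+mR=4040/10057 → advance +1; mR−mL=480/10057 → turn +1·90°
n=1: pose=(-2,0,E); sL=20/101, sR=20/81; mL=10/101, mR=10/81; mL+mR=1820/8181 → advance +1; mR−mL=200/8181 → turn +1·90°
n=2: pose=(-1,0,N); sL=8/41, sR=40/233; mL=4/41, mR=20/233; mL+mR=1752/9553 → advance +1; mR−mL=-112/9553 → turn -1·90°
n=3: pose=(-1,1,E); sL=10/61, sR=1/5; mL=5/61, mR=1/10; mL+mR=111/610 → advance +1; mR−mL=11/610 → turn +1·90°

0 40/113 40/89 20/113 20/89 -2 1 S
1 20/101 20/81 10/101 10/81 -2 0 E
2 8/41 40/233 4/41 20/233 -1 0 N
3 10/61 1/5 5/61 1/10 -1 1 E
final 0 1 N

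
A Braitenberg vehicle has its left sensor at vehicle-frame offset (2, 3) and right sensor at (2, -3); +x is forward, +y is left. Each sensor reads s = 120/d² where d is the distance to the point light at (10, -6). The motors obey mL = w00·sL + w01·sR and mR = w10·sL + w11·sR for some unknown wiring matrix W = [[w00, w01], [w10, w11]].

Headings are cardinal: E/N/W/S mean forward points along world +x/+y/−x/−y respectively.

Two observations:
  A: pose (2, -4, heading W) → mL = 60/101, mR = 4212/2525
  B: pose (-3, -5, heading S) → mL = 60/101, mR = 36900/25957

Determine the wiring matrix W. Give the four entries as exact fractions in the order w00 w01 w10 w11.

obs A: pose=(2,-4,W) → sL=120/101, sR=24/25, mL=60/101, mR=4212/2525
obs B: pose=(-3,-5,S) → sL=120/101, sR=120/257, mL=60/101, mR=36900/25957
sensor matrix S = [[120/101, 24/25], [120/101, 120/257]]; det S = -76032/129785
solve [mL_A; mL_B] = S·[w00; w01] and [mR_A; mR_B] = S·[w10; w11]:
  w00 = 1/2, w01 = 0, w10 = 1, w11 = 1/2

1/2 0 1 1/2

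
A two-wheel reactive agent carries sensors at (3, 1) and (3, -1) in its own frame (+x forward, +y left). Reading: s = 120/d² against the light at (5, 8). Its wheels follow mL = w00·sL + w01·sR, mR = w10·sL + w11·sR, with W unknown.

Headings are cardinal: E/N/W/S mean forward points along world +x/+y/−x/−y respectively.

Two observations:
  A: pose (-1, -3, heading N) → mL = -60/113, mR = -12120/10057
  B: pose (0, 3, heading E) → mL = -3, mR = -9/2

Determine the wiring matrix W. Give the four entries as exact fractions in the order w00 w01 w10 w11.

-1/2 0 -1/2 -1/2

obs A: pose=(-1,-3,N) → sL=120/113, sR=120/89, mL=-60/113, mR=-12120/10057
obs B: pose=(0,3,E) → sL=6, sR=3, mL=-3, mR=-9/2
sensor matrix S = [[120/113, 120/89], [6, 3]]; det S = -49320/10057
solve [mL_A; mL_B] = S·[w00; w01] and [mR_A; mR_B] = S·[w10; w11]:
  w00 = -1/2, w01 = 0, w10 = -1/2, w11 = -1/2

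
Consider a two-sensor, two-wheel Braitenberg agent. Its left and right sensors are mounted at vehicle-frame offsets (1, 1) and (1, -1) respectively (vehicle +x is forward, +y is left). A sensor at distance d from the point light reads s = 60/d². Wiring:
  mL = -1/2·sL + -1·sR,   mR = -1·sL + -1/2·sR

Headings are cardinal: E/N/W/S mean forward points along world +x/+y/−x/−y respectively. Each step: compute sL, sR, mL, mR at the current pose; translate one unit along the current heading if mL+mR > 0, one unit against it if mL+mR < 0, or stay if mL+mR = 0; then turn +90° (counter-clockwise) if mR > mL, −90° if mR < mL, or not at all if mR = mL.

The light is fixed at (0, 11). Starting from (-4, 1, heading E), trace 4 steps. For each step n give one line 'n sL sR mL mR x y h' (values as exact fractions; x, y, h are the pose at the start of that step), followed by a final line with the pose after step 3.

n=0: pose=(-4,1,E); sL=2/3, sR=6/13; mL=-31/39, mR=-35/39; mL+mR=-22/13 → advance -1; mR−mL=-4/39 → turn -1·90°
n=1: pose=(-5,1,S); sL=60/137, sR=60/157; mL=-12930/21509, mR=-13530/21509; mL+mR=-26460/21509 → advance -1; mR−mL=-600/21509 → turn -1·90°
n=2: pose=(-5,2,W); sL=15/34, sR=3/5; mL=-279/340, mR=-63/85; mL+mR=-531/340 → advance -1; mR−mL=27/340 → turn +1·90°
n=3: pose=(-4,2,S); sL=60/109, sR=12/25; mL=-2058/2725, mR=-2154/2725; mL+mR=-4212/2725 → advance -1; mR−mL=-96/2725 → turn -1·90°

0 2/3 6/13 -31/39 -35/39 -4 1 E
1 60/137 60/157 -12930/21509 -13530/21509 -5 1 S
2 15/34 3/5 -279/340 -63/85 -5 2 W
3 60/109 12/25 -2058/2725 -2154/2725 -4 2 S
final -4 3 W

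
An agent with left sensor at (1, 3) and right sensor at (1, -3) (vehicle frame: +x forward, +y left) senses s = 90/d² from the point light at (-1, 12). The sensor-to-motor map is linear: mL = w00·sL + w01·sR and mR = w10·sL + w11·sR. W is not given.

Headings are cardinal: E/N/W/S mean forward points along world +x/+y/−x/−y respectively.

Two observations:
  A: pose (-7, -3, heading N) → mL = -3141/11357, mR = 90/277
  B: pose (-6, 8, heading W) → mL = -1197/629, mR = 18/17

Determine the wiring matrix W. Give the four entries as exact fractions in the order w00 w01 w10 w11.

obs A: pose=(-7,-3,N) → sL=90/277, sR=18/41, mL=-3141/11357, mR=90/277
obs B: pose=(-6,8,W) → sL=18/17, sR=90/37, mL=-1197/629, mR=18/17
sensor matrix S = [[90/277, 18/41], [18/17, 90/37]]; det S = 2325024/7143553
solve [mL_A; mL_B] = S·[w00; w01] and [mR_A; mR_B] = S·[w10; w11]:
  w00 = 1/2, w01 = -1, w10 = 1, w11 = 0

1/2 -1 1 0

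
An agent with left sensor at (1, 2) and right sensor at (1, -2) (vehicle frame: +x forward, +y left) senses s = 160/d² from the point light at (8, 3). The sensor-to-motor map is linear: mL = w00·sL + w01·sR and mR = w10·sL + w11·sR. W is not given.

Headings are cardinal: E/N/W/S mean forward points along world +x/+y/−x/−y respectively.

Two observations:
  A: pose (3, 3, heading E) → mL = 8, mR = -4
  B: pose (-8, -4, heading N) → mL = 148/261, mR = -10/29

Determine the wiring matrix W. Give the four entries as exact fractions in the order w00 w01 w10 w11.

1/2 1/2 0 -1/2

obs A: pose=(3,3,E) → sL=8, sR=8, mL=8, mR=-4
obs B: pose=(-8,-4,N) → sL=4/9, sR=20/29, mL=148/261, mR=-10/29
sensor matrix S = [[8, 8], [4/9, 20/29]]; det S = 512/261
solve [mL_A; mL_B] = S·[w00; w01] and [mR_A; mR_B] = S·[w10; w11]:
  w00 = 1/2, w01 = 1/2, w10 = 0, w11 = -1/2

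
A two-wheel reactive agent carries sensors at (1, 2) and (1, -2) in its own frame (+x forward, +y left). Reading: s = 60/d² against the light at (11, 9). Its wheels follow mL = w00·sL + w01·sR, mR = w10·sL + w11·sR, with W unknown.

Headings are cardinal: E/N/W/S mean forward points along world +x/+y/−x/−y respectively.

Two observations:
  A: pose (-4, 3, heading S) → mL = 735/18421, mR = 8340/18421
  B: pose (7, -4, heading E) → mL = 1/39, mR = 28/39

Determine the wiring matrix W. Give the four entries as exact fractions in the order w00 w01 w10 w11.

obs A: pose=(-4,3,S) → sL=30/109, sR=30/169, mL=735/18421, mR=8340/18421
obs B: pose=(7,-4,E) → sL=6/13, sR=10/39, mL=1/39, mR=28/39
sensor matrix S = [[30/109, 30/169], [6/13, 10/39]]; det S = -2720/239473
solve [mL_A; mL_B] = S·[w00; w01] and [mR_A; mR_B] = S·[w10; w11]:
  w00 = -1/2, w01 = 1, w10 = 1, w11 = 1

-1/2 1 1 1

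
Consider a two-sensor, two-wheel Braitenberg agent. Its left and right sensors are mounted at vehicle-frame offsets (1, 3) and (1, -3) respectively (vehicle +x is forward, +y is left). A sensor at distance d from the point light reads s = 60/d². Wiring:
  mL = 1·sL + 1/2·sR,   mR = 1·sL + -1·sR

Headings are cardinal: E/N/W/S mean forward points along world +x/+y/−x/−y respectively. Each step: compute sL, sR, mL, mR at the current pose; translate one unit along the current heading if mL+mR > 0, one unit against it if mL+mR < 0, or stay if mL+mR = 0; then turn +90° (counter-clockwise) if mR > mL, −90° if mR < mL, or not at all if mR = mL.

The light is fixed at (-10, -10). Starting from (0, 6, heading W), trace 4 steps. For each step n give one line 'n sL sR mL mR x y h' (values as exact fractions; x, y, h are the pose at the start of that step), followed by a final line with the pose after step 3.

0 6/25 30/221 1701/5525 576/5525 0 6 W
1 12/65 60/433 7146/28145 1296/28145 -1 6 N
2 3/25 15/74 819/3700 -153/1850 -1 7 E
3 12/85 12/61 1242/5185 -288/5185 0 7 S
final 0 6 W

n=0: pose=(0,6,W); sL=6/25, sR=30/221; mL=1701/5525, mR=576/5525; mL+mR=2277/5525 → advance +1; mR−mL=-45/221 → turn -1·90°
n=1: pose=(-1,6,N); sL=12/65, sR=60/433; mL=7146/28145, mR=1296/28145; mL+mR=8442/28145 → advance +1; mR−mL=-90/433 → turn -1·90°
n=2: pose=(-1,7,E); sL=3/25, sR=15/74; mL=819/3700, mR=-153/1850; mL+mR=513/3700 → advance +1; mR−mL=-45/148 → turn -1·90°
n=3: pose=(0,7,S); sL=12/85, sR=12/61; mL=1242/5185, mR=-288/5185; mL+mR=954/5185 → advance +1; mR−mL=-18/61 → turn -1·90°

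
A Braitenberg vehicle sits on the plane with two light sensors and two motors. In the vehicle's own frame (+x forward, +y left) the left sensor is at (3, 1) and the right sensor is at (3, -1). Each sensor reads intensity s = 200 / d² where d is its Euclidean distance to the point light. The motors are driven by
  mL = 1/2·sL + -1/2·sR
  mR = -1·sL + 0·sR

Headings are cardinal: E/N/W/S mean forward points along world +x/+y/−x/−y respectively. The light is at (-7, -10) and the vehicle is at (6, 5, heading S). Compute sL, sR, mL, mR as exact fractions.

10/17 25/36 -65/1224 -10/17

left sensor world pos  = (7, 2); dL² = 340
right sensor world pos = (5, 2); dR² = 288
sL = 200/340 = 10/17
sR = 200/288 = 25/36
mL = 1/2·sL + -1/2·sR = -65/1224
mR = -1·sL + 0·sR = -10/17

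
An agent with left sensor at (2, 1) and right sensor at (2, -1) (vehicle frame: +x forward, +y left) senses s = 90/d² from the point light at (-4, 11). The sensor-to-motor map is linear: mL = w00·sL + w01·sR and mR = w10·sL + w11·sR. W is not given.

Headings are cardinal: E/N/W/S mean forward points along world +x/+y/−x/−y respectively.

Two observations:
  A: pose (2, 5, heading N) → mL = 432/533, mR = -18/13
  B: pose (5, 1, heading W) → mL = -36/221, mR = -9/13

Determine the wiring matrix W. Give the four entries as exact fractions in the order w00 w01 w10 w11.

obs A: pose=(2,5,N) → sL=90/41, sR=18/13, mL=432/533, mR=-18/13
obs B: pose=(5,1,W) → sL=9/17, sR=9/13, mL=-36/221, mR=-9/13
sensor matrix S = [[90/41, 18/13], [9/17, 9/13]]; det S = 7128/9061
solve [mL_A; mL_B] = S·[w00; w01] and [mR_A; mR_B] = S·[w10; w11]:
  w00 = 1, w01 = -1, w10 = 0, w11 = -1

1 -1 0 -1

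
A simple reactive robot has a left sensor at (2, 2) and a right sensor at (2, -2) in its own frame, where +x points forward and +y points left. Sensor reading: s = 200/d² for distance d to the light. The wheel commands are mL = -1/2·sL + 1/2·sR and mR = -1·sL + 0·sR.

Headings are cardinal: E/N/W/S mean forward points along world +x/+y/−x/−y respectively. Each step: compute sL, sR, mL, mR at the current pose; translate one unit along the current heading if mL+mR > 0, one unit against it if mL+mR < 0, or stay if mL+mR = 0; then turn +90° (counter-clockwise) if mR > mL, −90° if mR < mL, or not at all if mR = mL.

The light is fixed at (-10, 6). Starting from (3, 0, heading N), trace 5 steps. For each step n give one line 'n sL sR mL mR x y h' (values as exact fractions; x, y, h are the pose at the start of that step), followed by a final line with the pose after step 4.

0 200/137 200/241 -10400/33017 -200/137 3 0 N
1 4/5 100/153 -56/765 -4/5 3 -1 E
2 200/277 200/181 9600/50137 -200/277 2 -1 S
3 50/41 50/29 300/1189 -50/41 2 0 W
4 200/137 200/241 -10400/33017 -200/137 3 0 N
final 3 -1 E

n=0: pose=(3,0,N); sL=200/137, sR=200/241; mL=-10400/33017, mR=-200/137; mL+mR=-58600/33017 → advance -1; mR−mL=-37800/33017 → turn -1·90°
n=1: pose=(3,-1,E); sL=4/5, sR=100/153; mL=-56/765, mR=-4/5; mL+mR=-668/765 → advance -1; mR−mL=-556/765 → turn -1·90°
n=2: pose=(2,-1,S); sL=200/277, sR=200/181; mL=9600/50137, mR=-200/277; mL+mR=-26600/50137 → advance -1; mR−mL=-45800/50137 → turn -1·90°
n=3: pose=(2,0,W); sL=50/41, sR=50/29; mL=300/1189, mR=-50/41; mL+mR=-1150/1189 → advance -1; mR−mL=-1750/1189 → turn -1·90°
n=4: pose=(3,0,N); sL=200/137, sR=200/241; mL=-10400/33017, mR=-200/137; mL+mR=-58600/33017 → advance -1; mR−mL=-37800/33017 → turn -1·90°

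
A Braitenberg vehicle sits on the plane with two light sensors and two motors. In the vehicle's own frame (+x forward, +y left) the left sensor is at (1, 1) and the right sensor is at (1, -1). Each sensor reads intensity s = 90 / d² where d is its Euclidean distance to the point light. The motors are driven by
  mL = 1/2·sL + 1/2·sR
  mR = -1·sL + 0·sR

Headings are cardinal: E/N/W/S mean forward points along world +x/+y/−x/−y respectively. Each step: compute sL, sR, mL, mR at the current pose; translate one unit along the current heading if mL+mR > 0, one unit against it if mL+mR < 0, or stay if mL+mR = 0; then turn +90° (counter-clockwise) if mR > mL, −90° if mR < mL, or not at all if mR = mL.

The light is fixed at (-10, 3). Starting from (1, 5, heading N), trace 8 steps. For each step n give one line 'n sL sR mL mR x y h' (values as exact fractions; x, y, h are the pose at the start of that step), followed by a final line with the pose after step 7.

0 90/109 10/17 1310/1853 -90/109 1 5 N
1 45/74 5/8 365/592 -45/74 1 4 E
2 90/169 90/121 13050/20449 -90/169 2 4 S
3 45/61 45/61 45/61 -45/61 2 3 W
4 45/61 9/17 657/1037 -45/61 2 3 N
5 90/169 90/173 15390/29237 -90/169 2 2 E
6 45/74 45/52 2835/3848 -45/74 1 2 S
7 90/109 90/101 9450/11009 -90/109 1 1 W
final 0 1 N

n=0: pose=(1,5,N); sL=90/109, sR=10/17; mL=1310/1853, mR=-90/109; mL+mR=-220/1853 → advance -1; mR−mL=-2840/1853 → turn -1·90°
n=1: pose=(1,4,E); sL=45/74, sR=5/8; mL=365/592, mR=-45/74; mL+mR=5/592 → advance +1; mR−mL=-725/592 → turn -1·90°
n=2: pose=(2,4,S); sL=90/169, sR=90/121; mL=13050/20449, mR=-90/169; mL+mR=2160/20449 → advance +1; mR−mL=-23940/20449 → turn -1·90°
n=3: pose=(2,3,W); sL=45/61, sR=45/61; mL=45/61, mR=-45/61; mL+mR=0 → advance +0; mR−mL=-90/61 → turn -1·90°
n=4: pose=(2,3,N); sL=45/61, sR=9/17; mL=657/1037, mR=-45/61; mL+mR=-108/1037 → advance -1; mR−mL=-1422/1037 → turn -1·90°
n=5: pose=(2,2,E); sL=90/169, sR=90/173; mL=15390/29237, mR=-90/169; mL+mR=-180/29237 → advance -1; mR−mL=-30960/29237 → turn -1·90°
n=6: pose=(1,2,S); sL=45/74, sR=45/52; mL=2835/3848, mR=-45/74; mL+mR=495/3848 → advance +1; mR−mL=-5175/3848 → turn -1·90°
n=7: pose=(1,1,W); sL=90/109, sR=90/101; mL=9450/11009, mR=-90/109; mL+mR=360/11009 → advance +1; mR−mL=-18540/11009 → turn -1·90°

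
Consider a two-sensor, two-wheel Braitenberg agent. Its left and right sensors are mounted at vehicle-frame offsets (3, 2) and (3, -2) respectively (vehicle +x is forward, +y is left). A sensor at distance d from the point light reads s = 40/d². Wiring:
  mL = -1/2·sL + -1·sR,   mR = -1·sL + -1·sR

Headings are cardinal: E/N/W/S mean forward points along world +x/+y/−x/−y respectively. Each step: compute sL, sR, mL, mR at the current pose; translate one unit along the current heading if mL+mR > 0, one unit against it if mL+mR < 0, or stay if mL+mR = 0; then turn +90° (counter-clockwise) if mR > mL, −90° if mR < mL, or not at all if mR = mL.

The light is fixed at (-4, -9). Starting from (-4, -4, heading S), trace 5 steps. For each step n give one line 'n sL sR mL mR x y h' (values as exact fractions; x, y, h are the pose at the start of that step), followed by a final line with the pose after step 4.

0 5 5 -15/2 -10 -4 -4 S
1 8/5 40/73 -492/365 -784/365 -4 -3 W
2 20/41 4/9 -254/369 -344/369 -3 -3 N
3 8/13 8/5 -124/65 -144/65 -3 -4 E
4 5 5 -15/2 -10 -4 -4 S
final -4 -3 W

n=0: pose=(-4,-4,S); sL=5, sR=5; mL=-15/2, mR=-10; mL+mR=-35/2 → advance -1; mR−mL=-5/2 → turn -1·90°
n=1: pose=(-4,-3,W); sL=8/5, sR=40/73; mL=-492/365, mR=-784/365; mL+mR=-1276/365 → advance -1; mR−mL=-4/5 → turn -1·90°
n=2: pose=(-3,-3,N); sL=20/41, sR=4/9; mL=-254/369, mR=-344/369; mL+mR=-598/369 → advance -1; mR−mL=-10/41 → turn -1·90°
n=3: pose=(-3,-4,E); sL=8/13, sR=8/5; mL=-124/65, mR=-144/65; mL+mR=-268/65 → advance -1; mR−mL=-4/13 → turn -1·90°
n=4: pose=(-4,-4,S); sL=5, sR=5; mL=-15/2, mR=-10; mL+mR=-35/2 → advance -1; mR−mL=-5/2 → turn -1·90°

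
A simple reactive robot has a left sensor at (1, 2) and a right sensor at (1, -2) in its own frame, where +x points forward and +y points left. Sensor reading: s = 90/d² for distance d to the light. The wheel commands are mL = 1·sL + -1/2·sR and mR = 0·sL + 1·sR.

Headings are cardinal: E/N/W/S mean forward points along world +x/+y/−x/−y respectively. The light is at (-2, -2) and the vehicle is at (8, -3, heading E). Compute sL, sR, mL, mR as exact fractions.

left sensor world pos  = (9, -1); dL² = 122
right sensor world pos = (9, -5); dR² = 130
sL = 90/122 = 45/61
sR = 90/130 = 9/13
mL = 1·sL + -1/2·sR = 621/1586
mR = 0·sL + 1·sR = 9/13

45/61 9/13 621/1586 9/13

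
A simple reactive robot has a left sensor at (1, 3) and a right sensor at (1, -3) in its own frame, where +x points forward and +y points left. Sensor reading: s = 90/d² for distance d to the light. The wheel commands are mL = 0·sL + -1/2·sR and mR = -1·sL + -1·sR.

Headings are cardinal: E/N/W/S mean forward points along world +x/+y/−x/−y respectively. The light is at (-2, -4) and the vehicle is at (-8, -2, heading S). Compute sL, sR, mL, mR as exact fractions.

left sensor world pos  = (-5, -3); dL² = 10
right sensor world pos = (-11, -3); dR² = 82
sL = 90/10 = 9
sR = 90/82 = 45/41
mL = 0·sL + -1/2·sR = -45/82
mR = -1·sL + -1·sR = -414/41

9 45/41 -45/82 -414/41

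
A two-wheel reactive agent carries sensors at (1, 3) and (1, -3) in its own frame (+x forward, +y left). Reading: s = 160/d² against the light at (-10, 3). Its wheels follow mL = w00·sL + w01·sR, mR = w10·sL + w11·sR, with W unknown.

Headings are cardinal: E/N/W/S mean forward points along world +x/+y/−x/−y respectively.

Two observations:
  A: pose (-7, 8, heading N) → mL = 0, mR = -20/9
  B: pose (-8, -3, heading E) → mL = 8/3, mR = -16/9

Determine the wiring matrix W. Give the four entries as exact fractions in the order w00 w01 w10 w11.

1/2 -1 0 -1

obs A: pose=(-7,8,N) → sL=40/9, sR=20/9, mL=0, mR=-20/9
obs B: pose=(-8,-3,E) → sL=80/9, sR=16/9, mL=8/3, mR=-16/9
sensor matrix S = [[40/9, 20/9], [80/9, 16/9]]; det S = -320/27
solve [mL_A; mL_B] = S·[w00; w01] and [mR_A; mR_B] = S·[w10; w11]:
  w00 = 1/2, w01 = -1, w10 = 0, w11 = -1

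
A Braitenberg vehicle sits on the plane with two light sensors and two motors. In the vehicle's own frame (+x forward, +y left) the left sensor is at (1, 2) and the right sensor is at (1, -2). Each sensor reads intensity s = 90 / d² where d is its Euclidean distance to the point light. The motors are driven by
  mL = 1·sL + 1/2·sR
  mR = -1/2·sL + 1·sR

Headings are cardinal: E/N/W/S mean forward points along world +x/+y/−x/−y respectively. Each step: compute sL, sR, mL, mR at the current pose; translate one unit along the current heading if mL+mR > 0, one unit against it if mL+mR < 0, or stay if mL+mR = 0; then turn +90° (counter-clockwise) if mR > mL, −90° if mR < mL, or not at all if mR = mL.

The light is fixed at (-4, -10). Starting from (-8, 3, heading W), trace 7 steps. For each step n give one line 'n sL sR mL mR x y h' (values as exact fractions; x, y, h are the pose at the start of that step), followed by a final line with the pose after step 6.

0 45/73 9/25 2907/3650 189/3650 -8 3 W
1 18/49 18/41 1179/2009 513/2009 -9 3 N
2 45/136 9/16 333/544 27/68 -9 4 E
3 90/173 18/41 5247/7093 1269/7093 -8 4 S
4 45/73 9/25 2907/3650 189/3650 -8 3 W
5 18/49 18/41 1179/2009 513/2009 -9 3 N
6 45/136 9/16 333/544 27/68 -9 4 E
final -8 4 S

n=0: pose=(-8,3,W); sL=45/73, sR=9/25; mL=2907/3650, mR=189/3650; mL+mR=1548/1825 → advance +1; mR−mL=-1359/1825 → turn -1·90°
n=1: pose=(-9,3,N); sL=18/49, sR=18/41; mL=1179/2009, mR=513/2009; mL+mR=1692/2009 → advance +1; mR−mL=-666/2009 → turn -1·90°
n=2: pose=(-9,4,E); sL=45/136, sR=9/16; mL=333/544, mR=27/68; mL+mR=549/544 → advance +1; mR−mL=-117/544 → turn -1·90°
n=3: pose=(-8,4,S); sL=90/173, sR=18/41; mL=5247/7093, mR=1269/7093; mL+mR=6516/7093 → advance +1; mR−mL=-3978/7093 → turn -1·90°
n=4: pose=(-8,3,W); sL=45/73, sR=9/25; mL=2907/3650, mR=189/3650; mL+mR=1548/1825 → advance +1; mR−mL=-1359/1825 → turn -1·90°
n=5: pose=(-9,3,N); sL=18/49, sR=18/41; mL=1179/2009, mR=513/2009; mL+mR=1692/2009 → advance +1; mR−mL=-666/2009 → turn -1·90°
n=6: pose=(-9,4,E); sL=45/136, sR=9/16; mL=333/544, mR=27/68; mL+mR=549/544 → advance +1; mR−mL=-117/544 → turn -1·90°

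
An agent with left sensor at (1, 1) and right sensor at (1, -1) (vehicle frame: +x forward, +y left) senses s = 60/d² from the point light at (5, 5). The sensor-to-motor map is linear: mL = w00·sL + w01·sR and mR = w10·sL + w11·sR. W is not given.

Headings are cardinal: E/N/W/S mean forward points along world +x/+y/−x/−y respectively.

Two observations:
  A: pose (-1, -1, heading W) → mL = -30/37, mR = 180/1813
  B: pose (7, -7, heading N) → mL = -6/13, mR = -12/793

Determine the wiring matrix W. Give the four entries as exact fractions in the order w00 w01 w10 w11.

obs A: pose=(-1,-1,W) → sL=30/49, sR=30/37, mL=-30/37, mR=180/1813
obs B: pose=(7,-7,N) → sL=30/61, sR=6/13, mL=-6/13, mR=-12/793
sensor matrix S = [[30/49, 30/37], [30/61, 6/13]]; det S = -167040/1437709
solve [mL_A; mL_B] = S·[w00; w01] and [mR_A; mR_B] = S·[w10; w11]:
  w00 = 0, w01 = -1, w10 = -1/2, w11 = 1/2

0 -1 -1/2 1/2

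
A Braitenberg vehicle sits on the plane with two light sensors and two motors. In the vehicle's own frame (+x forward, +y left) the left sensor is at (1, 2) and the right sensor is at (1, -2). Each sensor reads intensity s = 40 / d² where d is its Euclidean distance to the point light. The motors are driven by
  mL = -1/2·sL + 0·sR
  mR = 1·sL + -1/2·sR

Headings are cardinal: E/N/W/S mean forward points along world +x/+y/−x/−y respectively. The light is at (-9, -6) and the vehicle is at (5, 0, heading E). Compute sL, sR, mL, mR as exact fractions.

40/289 40/241 -20/289 3860/69649

left sensor world pos  = (6, 2); dL² = 289
right sensor world pos = (6, -2); dR² = 241
sL = 40/289 = 40/289
sR = 40/241 = 40/241
mL = -1/2·sL + 0·sR = -20/289
mR = 1·sL + -1/2·sR = 3860/69649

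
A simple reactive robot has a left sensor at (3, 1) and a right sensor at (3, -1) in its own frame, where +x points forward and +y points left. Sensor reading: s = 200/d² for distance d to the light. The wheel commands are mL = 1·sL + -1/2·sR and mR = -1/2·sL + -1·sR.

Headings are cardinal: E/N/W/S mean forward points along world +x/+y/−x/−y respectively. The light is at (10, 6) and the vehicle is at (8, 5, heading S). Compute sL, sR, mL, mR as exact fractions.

left sensor world pos  = (9, 2); dL² = 17
right sensor world pos = (7, 2); dR² = 25
sL = 200/17 = 200/17
sR = 200/25 = 8
mL = 1·sL + -1/2·sR = 132/17
mR = -1/2·sL + -1·sR = -236/17

200/17 8 132/17 -236/17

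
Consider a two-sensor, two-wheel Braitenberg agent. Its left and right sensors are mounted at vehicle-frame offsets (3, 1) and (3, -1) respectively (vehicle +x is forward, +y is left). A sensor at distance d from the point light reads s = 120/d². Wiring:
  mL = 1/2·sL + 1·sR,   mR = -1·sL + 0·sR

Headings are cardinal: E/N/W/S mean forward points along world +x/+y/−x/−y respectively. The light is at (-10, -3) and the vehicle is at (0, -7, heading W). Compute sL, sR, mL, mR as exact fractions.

left sensor world pos  = (-3, -8); dL² = 74
right sensor world pos = (-3, -6); dR² = 58
sL = 120/74 = 60/37
sR = 120/58 = 60/29
mL = 1/2·sL + 1·sR = 3090/1073
mR = -1·sL + 0·sR = -60/37

60/37 60/29 3090/1073 -60/37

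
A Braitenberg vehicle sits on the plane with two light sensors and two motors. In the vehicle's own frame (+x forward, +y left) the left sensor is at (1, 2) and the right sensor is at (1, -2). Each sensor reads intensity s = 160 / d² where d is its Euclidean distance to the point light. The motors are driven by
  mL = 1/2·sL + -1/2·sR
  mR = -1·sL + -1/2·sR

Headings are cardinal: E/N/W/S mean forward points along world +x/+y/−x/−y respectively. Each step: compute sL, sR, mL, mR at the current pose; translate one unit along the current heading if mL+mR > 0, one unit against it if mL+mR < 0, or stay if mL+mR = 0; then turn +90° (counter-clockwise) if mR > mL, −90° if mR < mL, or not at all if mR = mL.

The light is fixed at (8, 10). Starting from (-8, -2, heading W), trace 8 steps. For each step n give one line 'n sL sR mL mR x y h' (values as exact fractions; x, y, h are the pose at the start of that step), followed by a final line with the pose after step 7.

n=0: pose=(-8,-2,W); sL=32/97, sR=160/389; mL=-1536/37733, mR=-20208/37733; mL+mR=-21744/37733 → advance -1; mR−mL=-48/97 → turn -1·90°
n=1: pose=(-7,-2,N); sL=16/41, sR=16/29; mL=-96/1189, mR=-792/1189; mL+mR=-888/1189 → advance -1; mR−mL=-24/41 → turn -1·90°
n=2: pose=(-7,-3,E); sL=160/317, sR=160/421; mL=8320/133457, mR=-92720/133457; mL+mR=-84400/133457 → advance -1; mR−mL=-240/317 → turn -1·90°
n=3: pose=(-8,-3,S); sL=20/49, sR=4/13; mL=32/637, mR=-358/637; mL+mR=-326/637 → advance -1; mR−mL=-30/49 → turn -1·90°
n=4: pose=(-8,-2,W); sL=32/97, sR=160/389; mL=-1536/37733, mR=-20208/37733; mL+mR=-21744/37733 → advance -1; mR−mL=-48/97 → turn -1·90°
n=5: pose=(-7,-2,N); sL=16/41, sR=16/29; mL=-96/1189, mR=-792/1189; mL+mR=-888/1189 → advance -1; mR−mL=-24/41 → turn -1·90°
n=6: pose=(-7,-3,E); sL=160/317, sR=160/421; mL=8320/133457, mR=-92720/133457; mL+mR=-84400/133457 → advance -1; mR−mL=-240/317 → turn -1·90°
n=7: pose=(-8,-3,S); sL=20/49, sR=4/13; mL=32/637, mR=-358/637; mL+mR=-326/637 → advance -1; mR−mL=-30/49 → turn -1·90°

0 32/97 160/389 -1536/37733 -20208/37733 -8 -2 W
1 16/41 16/29 -96/1189 -792/1189 -7 -2 N
2 160/317 160/421 8320/133457 -92720/133457 -7 -3 E
3 20/49 4/13 32/637 -358/637 -8 -3 S
4 32/97 160/389 -1536/37733 -20208/37733 -8 -2 W
5 16/41 16/29 -96/1189 -792/1189 -7 -2 N
6 160/317 160/421 8320/133457 -92720/133457 -7 -3 E
7 20/49 4/13 32/637 -358/637 -8 -3 S
final -8 -2 W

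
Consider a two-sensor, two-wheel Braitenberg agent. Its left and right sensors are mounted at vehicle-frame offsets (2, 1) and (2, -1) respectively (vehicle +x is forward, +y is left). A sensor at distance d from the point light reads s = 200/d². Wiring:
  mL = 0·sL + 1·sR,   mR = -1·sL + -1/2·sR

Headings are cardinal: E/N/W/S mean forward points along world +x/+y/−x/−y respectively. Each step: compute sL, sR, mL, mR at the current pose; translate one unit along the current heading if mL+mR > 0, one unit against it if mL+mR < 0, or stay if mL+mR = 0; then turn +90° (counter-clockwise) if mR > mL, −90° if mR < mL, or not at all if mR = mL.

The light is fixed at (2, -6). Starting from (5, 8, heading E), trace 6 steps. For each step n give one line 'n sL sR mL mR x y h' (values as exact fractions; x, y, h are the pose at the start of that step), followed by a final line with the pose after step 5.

n=0: pose=(5,8,E); sL=4/5, sR=100/97; mL=100/97, mR=-638/485; mL+mR=-138/485 → advance -1; mR−mL=-1138/485 → turn -1·90°
n=1: pose=(4,8,S); sL=200/153, sR=40/29; mL=40/29, mR=-8860/4437; mL+mR=-2740/4437 → advance -1; mR−mL=-14980/4437 → turn -1·90°
n=2: pose=(4,9,W); sL=50/49, sR=25/32; mL=25/32, mR=-4425/3136; mL+mR=-1975/3136 → advance -1; mR−mL=-6875/3136 → turn -1·90°
n=3: pose=(5,9,N); sL=200/293, sR=40/61; mL=40/61, mR=-18060/17873; mL+mR=-6340/17873 → advance -1; mR−mL=-29780/17873 → turn -1·90°
n=4: pose=(5,8,E); sL=4/5, sR=100/97; mL=100/97, mR=-638/485; mL+mR=-138/485 → advance -1; mR−mL=-1138/485 → turn -1·90°
n=5: pose=(4,8,S); sL=200/153, sR=40/29; mL=40/29, mR=-8860/4437; mL+mR=-2740/4437 → advance -1; mR−mL=-14980/4437 → turn -1·90°

0 4/5 100/97 100/97 -638/485 5 8 E
1 200/153 40/29 40/29 -8860/4437 4 8 S
2 50/49 25/32 25/32 -4425/3136 4 9 W
3 200/293 40/61 40/61 -18060/17873 5 9 N
4 4/5 100/97 100/97 -638/485 5 8 E
5 200/153 40/29 40/29 -8860/4437 4 8 S
final 4 9 W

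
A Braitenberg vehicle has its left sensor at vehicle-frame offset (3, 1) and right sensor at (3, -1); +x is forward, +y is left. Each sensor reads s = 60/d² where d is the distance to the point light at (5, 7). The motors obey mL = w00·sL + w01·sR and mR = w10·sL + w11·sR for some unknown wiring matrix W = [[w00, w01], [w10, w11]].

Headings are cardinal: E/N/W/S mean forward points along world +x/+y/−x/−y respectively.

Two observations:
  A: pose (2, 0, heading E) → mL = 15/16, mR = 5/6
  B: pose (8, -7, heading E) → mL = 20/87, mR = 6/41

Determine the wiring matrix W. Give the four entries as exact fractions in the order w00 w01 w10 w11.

obs A: pose=(2,0,E) → sL=5/3, sR=15/16, mL=15/16, mR=5/6
obs B: pose=(8,-7,E) → sL=12/41, sR=20/87, mL=20/87, mR=6/41
sensor matrix S = [[5/3, 15/16], [12/41, 20/87]]; det S = 4655/42804
solve [mL_A; mL_B] = S·[w00; w01] and [mR_A; mR_B] = S·[w10; w11]:
  w00 = 0, w01 = 1, w10 = 1/2, w11 = 0

0 1 1/2 0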